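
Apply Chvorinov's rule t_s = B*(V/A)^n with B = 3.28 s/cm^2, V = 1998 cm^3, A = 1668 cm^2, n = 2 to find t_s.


Formula: t_s = B * (V/A)^n  (Chvorinov's rule, n=2)
Modulus M = V/A = 1998/1668 = 1.197842 cm
M^2 = 1.197842^2 = 1.434825 cm^2
t_s = 3.28 * 1.434825 = 4.7062 s

4.7062 s


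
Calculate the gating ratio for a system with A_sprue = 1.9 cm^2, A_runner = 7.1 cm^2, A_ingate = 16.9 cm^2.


Sprue:Runner:Ingate = 1 : 7.1/1.9 : 16.9/1.9 = 1:3.74:8.89

Answer: 1:3.74:8.89


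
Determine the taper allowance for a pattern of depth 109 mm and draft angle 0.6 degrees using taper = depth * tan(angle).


Formula: taper = depth * tan(draft_angle)
tan(0.6 deg) = 0.0104724
taper = 109 mm * 0.0104724 = 1.1415 mm

1.1415 mm


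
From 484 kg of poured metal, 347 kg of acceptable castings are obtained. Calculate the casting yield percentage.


Formula: Casting Yield = (W_good / W_total) * 100
Yield = (347 kg / 484 kg) * 100 = 71.6942%

71.6942%


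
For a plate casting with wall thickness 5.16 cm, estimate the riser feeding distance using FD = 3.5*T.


Formula: FD = 3.5 * T  (riser feeding-distance rule)
FD = 3.5 * 5.16 cm = 18.0600 cm

Answer: 18.0600 cm


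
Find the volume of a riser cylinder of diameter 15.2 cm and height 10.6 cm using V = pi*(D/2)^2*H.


Formula: V = pi * (D/2)^2 * H  (cylinder volume)
Radius = D/2 = 15.2/2 = 7.6 cm
V = pi * 7.6^2 * 10.6 = 1923.4590 cm^3


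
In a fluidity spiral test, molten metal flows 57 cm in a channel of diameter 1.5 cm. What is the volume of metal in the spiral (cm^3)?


Formula: V = pi * (d/2)^2 * L  (cylinder volume)
Radius = 1.5/2 = 0.75 cm
V = pi * 0.75^2 * 57 = 100.7273 cm^3

Answer: 100.7273 cm^3


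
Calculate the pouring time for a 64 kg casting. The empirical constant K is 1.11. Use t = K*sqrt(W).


Formula: t = K * sqrt(W)
sqrt(W) = sqrt(64) = 8.00000
t = 1.11 * 8.00000 = 8.8800 s


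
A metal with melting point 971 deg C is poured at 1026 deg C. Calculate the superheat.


Formula: Superheat = T_pour - T_melt
Superheat = 1026 - 971 = 55 deg C

55 deg C


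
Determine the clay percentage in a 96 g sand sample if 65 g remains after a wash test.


Formula: Clay% = (W_total - W_washed) / W_total * 100
Clay mass = 96 - 65 = 31 g
Clay% = 31 / 96 * 100 = 32.2917%

32.2917%


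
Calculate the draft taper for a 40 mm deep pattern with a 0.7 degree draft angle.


Formula: taper = depth * tan(draft_angle)
tan(0.7 deg) = 0.0122179
taper = 40 mm * 0.0122179 = 0.4887 mm

Answer: 0.4887 mm


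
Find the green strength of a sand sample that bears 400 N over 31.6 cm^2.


Formula: Compressive Strength = Force / Area
Strength = 400 N / 31.6 cm^2 = 12.6582 N/cm^2

12.6582 N/cm^2


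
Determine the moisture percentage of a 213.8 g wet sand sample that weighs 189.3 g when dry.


Formula: MC = (W_wet - W_dry) / W_wet * 100
Water mass = 213.8 - 189.3 = 24.5 g
MC = 24.5 / 213.8 * 100 = 11.4593%


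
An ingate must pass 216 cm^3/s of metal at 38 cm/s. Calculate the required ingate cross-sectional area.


Formula: A_ingate = Q / v  (continuity equation)
A = 216 cm^3/s / 38 cm/s = 5.6842 cm^2


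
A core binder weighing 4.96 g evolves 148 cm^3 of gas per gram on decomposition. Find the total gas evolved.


Formula: V_gas = W_binder * gas_evolution_rate
V = 4.96 g * 148 cm^3/g = 734.0800 cm^3

Final answer: 734.0800 cm^3


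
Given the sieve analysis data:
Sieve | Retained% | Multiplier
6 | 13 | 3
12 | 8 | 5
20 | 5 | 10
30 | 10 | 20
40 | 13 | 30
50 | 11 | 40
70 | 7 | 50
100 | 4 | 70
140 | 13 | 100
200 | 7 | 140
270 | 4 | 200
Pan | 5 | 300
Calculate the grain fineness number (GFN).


Formula: GFN = sum(pct * multiplier) / sum(pct)
sum(pct * multiplier) = 6369
sum(pct) = 100
GFN = 6369 / 100 = 63.69

Answer: 63.69


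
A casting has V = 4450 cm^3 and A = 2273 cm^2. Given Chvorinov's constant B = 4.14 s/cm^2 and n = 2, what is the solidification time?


Formula: t_s = B * (V/A)^n  (Chvorinov's rule, n=2)
Modulus M = V/A = 4450/2273 = 1.957765 cm
M^2 = 1.957765^2 = 3.832844 cm^2
t_s = 4.14 * 3.832844 = 15.8680 s


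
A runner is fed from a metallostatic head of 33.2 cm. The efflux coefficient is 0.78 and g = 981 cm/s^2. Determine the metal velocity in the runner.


Formula: v = Cd * sqrt(2 * g * h)  (Torricelli with discharge coefficient)
2*g*h = 2 * 981 * 33.2 = 65138.4 cm^2/s^2
sqrt(65138.4) = 255.22226 cm/s
v = 0.78 * 255.22226 = 199.0734 cm/s

Final answer: 199.0734 cm/s


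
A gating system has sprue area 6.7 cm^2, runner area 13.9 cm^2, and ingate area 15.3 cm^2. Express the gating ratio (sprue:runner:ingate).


Sprue:Runner:Ingate = 1 : 13.9/6.7 : 15.3/6.7 = 1:2.07:2.28


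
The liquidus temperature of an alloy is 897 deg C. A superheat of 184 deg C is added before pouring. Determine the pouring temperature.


Formula: T_pour = T_melt + Superheat
T_pour = 897 + 184 = 1081 deg C

Answer: 1081 deg C


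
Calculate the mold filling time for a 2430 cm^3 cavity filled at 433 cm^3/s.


Formula: t_fill = V_mold / Q_flow
t = 2430 cm^3 / 433 cm^3/s = 5.6120 s

Final answer: 5.6120 s


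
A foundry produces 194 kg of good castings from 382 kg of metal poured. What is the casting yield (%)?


Formula: Casting Yield = (W_good / W_total) * 100
Yield = (194 kg / 382 kg) * 100 = 50.7853%

Answer: 50.7853%


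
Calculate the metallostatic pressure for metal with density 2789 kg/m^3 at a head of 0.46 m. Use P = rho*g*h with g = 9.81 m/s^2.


Formula: P = rho * g * h
rho * g = 2789 * 9.81 = 27360.09 N/m^3
P = 27360.09 * 0.46 = 12585.6414 Pa

12585.6414 Pa


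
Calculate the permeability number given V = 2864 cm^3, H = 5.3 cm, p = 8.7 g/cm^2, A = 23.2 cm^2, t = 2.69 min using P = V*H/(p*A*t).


Formula: Permeability Number P = (V * H) / (p * A * t)
Numerator: V * H = 2864 * 5.3 = 15179.2
Denominator: p * A * t = 8.7 * 23.2 * 2.69 = 542.9496
P = 15179.2 / 542.9496 = 27.9569

Answer: 27.9569


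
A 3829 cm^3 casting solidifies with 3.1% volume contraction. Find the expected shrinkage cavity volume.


Formula: V_shrink = V_casting * shrinkage_pct / 100
V_shrink = 3829 cm^3 * 3.1 / 100 = 118.6990 cm^3

Answer: 118.6990 cm^3


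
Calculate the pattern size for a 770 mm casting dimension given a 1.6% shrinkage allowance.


Formula: L_pattern = L_casting * (1 + shrinkage_rate/100)
Shrinkage factor = 1 + 1.6/100 = 1.016
L_pattern = 770 mm * 1.016 = 782.3200 mm

Final answer: 782.3200 mm


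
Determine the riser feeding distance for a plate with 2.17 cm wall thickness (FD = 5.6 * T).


Formula: FD = 5.6 * T  (riser feeding-distance rule)
FD = 5.6 * 2.17 cm = 12.1520 cm


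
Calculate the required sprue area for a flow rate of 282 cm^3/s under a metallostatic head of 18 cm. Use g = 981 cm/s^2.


Formula: v = sqrt(2*g*h), A = Q/v
Velocity: v = sqrt(2 * 981 * 18) = sqrt(35316) = 187.9255 cm/s
Sprue area: A = Q / v = 282 / 187.9255 = 1.5006 cm^2

Final answer: 1.5006 cm^2


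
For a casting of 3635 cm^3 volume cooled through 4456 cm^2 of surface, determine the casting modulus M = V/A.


Formula: Casting Modulus M = V / A
M = 3635 cm^3 / 4456 cm^2 = 0.8158 cm

Answer: 0.8158 cm


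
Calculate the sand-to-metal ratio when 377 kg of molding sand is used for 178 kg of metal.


Formula: Sand-to-Metal Ratio = W_sand / W_metal
Ratio = 377 kg / 178 kg = 2.1180

Answer: 2.1180


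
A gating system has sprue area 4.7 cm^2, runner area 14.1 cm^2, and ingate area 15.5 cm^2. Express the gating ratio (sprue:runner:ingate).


Sprue:Runner:Ingate = 1 : 14.1/4.7 : 15.5/4.7 = 1:3.00:3.30

1:3.00:3.30


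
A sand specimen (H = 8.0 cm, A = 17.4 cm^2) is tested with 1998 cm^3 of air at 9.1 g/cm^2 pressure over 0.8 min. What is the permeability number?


Formula: Permeability Number P = (V * H) / (p * A * t)
Numerator: V * H = 1998 * 8.0 = 15984.0
Denominator: p * A * t = 9.1 * 17.4 * 0.8 = 126.672
P = 15984.0 / 126.672 = 126.1842

Answer: 126.1842


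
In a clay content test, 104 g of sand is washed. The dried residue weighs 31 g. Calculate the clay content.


Formula: Clay% = (W_total - W_washed) / W_total * 100
Clay mass = 104 - 31 = 73 g
Clay% = 73 / 104 * 100 = 70.1923%


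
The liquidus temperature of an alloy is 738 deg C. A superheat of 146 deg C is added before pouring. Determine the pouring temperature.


Formula: T_pour = T_melt + Superheat
T_pour = 738 + 146 = 884 deg C

884 deg C


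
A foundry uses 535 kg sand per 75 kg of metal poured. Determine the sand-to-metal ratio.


Formula: Sand-to-Metal Ratio = W_sand / W_metal
Ratio = 535 kg / 75 kg = 7.1333


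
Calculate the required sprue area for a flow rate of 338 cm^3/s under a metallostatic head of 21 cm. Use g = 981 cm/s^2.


Formula: v = sqrt(2*g*h), A = Q/v
Velocity: v = sqrt(2 * 981 * 21) = sqrt(41202) = 202.9828 cm/s
Sprue area: A = Q / v = 338 / 202.9828 = 1.6652 cm^2

Final answer: 1.6652 cm^2


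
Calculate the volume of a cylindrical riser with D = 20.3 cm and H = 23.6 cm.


Formula: V = pi * (D/2)^2 * H  (cylinder volume)
Radius = D/2 = 20.3/2 = 10.15 cm
V = pi * 10.15^2 * 23.6 = 7638.2516 cm^3


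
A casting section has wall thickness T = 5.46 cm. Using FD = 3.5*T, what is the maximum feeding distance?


Formula: FD = 3.5 * T  (riser feeding-distance rule)
FD = 3.5 * 5.46 cm = 19.1100 cm

19.1100 cm


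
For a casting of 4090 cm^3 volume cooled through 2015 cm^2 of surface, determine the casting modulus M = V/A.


Formula: Casting Modulus M = V / A
M = 4090 cm^3 / 2015 cm^2 = 2.0298 cm

Final answer: 2.0298 cm


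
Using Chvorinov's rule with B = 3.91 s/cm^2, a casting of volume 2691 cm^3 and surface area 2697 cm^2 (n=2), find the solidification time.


Formula: t_s = B * (V/A)^n  (Chvorinov's rule, n=2)
Modulus M = V/A = 2691/2697 = 0.997775 cm
M^2 = 0.997775^2 = 0.995555 cm^2
t_s = 3.91 * 0.995555 = 3.8926 s

3.8926 s


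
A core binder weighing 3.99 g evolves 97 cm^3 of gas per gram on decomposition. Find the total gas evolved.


Formula: V_gas = W_binder * gas_evolution_rate
V = 3.99 g * 97 cm^3/g = 387.0300 cm^3

Answer: 387.0300 cm^3


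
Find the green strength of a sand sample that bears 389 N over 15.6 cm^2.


Formula: Compressive Strength = Force / Area
Strength = 389 N / 15.6 cm^2 = 24.9359 N/cm^2

Answer: 24.9359 N/cm^2


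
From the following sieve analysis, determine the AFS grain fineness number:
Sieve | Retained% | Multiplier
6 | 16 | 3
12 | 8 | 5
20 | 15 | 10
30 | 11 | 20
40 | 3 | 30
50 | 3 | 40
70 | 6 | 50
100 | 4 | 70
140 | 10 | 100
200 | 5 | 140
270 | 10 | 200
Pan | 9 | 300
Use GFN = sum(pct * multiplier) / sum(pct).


Formula: GFN = sum(pct * multiplier) / sum(pct)
sum(pct * multiplier) = 7648
sum(pct) = 100
GFN = 7648 / 100 = 76.48

Answer: 76.48


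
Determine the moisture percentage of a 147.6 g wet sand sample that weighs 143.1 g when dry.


Formula: MC = (W_wet - W_dry) / W_wet * 100
Water mass = 147.6 - 143.1 = 4.5 g
MC = 4.5 / 147.6 * 100 = 3.0488%

Answer: 3.0488%


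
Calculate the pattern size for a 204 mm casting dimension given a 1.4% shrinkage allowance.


Formula: L_pattern = L_casting * (1 + shrinkage_rate/100)
Shrinkage factor = 1 + 1.4/100 = 1.014
L_pattern = 204 mm * 1.014 = 206.8560 mm

206.8560 mm


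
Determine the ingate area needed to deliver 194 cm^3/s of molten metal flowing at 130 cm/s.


Formula: A_ingate = Q / v  (continuity equation)
A = 194 cm^3/s / 130 cm/s = 1.4923 cm^2

1.4923 cm^2


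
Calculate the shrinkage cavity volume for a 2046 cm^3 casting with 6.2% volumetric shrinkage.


Formula: V_shrink = V_casting * shrinkage_pct / 100
V_shrink = 2046 cm^3 * 6.2 / 100 = 126.8520 cm^3

126.8520 cm^3


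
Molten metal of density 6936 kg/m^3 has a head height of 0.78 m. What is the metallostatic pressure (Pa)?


Formula: P = rho * g * h
rho * g = 6936 * 9.81 = 68042.16 N/m^3
P = 68042.16 * 0.78 = 53072.8848 Pa

Final answer: 53072.8848 Pa


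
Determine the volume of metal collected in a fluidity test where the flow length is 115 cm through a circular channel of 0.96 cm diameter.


Formula: V = pi * (d/2)^2 * L  (cylinder volume)
Radius = 0.96/2 = 0.48 cm
V = pi * 0.48^2 * 115 = 83.2396 cm^3

Answer: 83.2396 cm^3


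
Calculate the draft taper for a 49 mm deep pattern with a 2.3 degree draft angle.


Formula: taper = depth * tan(draft_angle)
tan(2.3 deg) = 0.0401641
taper = 49 mm * 0.0401641 = 1.9680 mm

Answer: 1.9680 mm


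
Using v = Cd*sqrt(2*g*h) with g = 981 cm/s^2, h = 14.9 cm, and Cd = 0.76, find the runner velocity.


Formula: v = Cd * sqrt(2 * g * h)  (Torricelli with discharge coefficient)
2*g*h = 2 * 981 * 14.9 = 29233.8 cm^2/s^2
sqrt(29233.8) = 170.97895 cm/s
v = 0.76 * 170.97895 = 129.9440 cm/s

Answer: 129.9440 cm/s


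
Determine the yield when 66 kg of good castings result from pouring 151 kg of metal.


Formula: Casting Yield = (W_good / W_total) * 100
Yield = (66 kg / 151 kg) * 100 = 43.7086%

Final answer: 43.7086%


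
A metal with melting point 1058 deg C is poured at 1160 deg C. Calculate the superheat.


Formula: Superheat = T_pour - T_melt
Superheat = 1160 - 1058 = 102 deg C

Final answer: 102 deg C


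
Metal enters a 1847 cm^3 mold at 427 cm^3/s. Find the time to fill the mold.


Formula: t_fill = V_mold / Q_flow
t = 1847 cm^3 / 427 cm^3/s = 4.3255 s

Final answer: 4.3255 s


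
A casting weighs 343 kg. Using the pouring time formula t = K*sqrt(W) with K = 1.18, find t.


Formula: t = K * sqrt(W)
sqrt(W) = sqrt(343) = 18.52026
t = 1.18 * 18.52026 = 21.8539 s


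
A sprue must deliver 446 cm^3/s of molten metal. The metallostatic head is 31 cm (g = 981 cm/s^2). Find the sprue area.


Formula: v = sqrt(2*g*h), A = Q/v
Velocity: v = sqrt(2 * 981 * 31) = sqrt(60822) = 246.6212 cm/s
Sprue area: A = Q / v = 446 / 246.6212 = 1.8084 cm^2


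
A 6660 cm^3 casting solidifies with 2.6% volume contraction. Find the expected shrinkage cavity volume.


Formula: V_shrink = V_casting * shrinkage_pct / 100
V_shrink = 6660 cm^3 * 2.6 / 100 = 173.1600 cm^3

Final answer: 173.1600 cm^3


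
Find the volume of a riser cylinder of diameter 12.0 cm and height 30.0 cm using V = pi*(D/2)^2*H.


Formula: V = pi * (D/2)^2 * H  (cylinder volume)
Radius = D/2 = 12.0/2 = 6.0 cm
V = pi * 6.0^2 * 30.0 = 3392.9201 cm^3


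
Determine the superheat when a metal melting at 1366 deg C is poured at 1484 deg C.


Formula: Superheat = T_pour - T_melt
Superheat = 1484 - 1366 = 118 deg C

Final answer: 118 deg C


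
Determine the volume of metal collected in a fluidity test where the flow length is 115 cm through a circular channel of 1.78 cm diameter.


Formula: V = pi * (d/2)^2 * L  (cylinder volume)
Radius = 1.78/2 = 0.89 cm
V = pi * 0.89^2 * 115 = 286.1724 cm^3


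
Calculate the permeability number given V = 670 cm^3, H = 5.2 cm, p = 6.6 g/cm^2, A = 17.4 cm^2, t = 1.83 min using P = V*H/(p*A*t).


Formula: Permeability Number P = (V * H) / (p * A * t)
Numerator: V * H = 670 * 5.2 = 3484.0
Denominator: p * A * t = 6.6 * 17.4 * 1.83 = 210.1572
P = 3484.0 / 210.1572 = 16.5781

Answer: 16.5781


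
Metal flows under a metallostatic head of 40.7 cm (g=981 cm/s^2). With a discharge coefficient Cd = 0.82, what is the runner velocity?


Formula: v = Cd * sqrt(2 * g * h)  (Torricelli with discharge coefficient)
2*g*h = 2 * 981 * 40.7 = 79853.4 cm^2/s^2
sqrt(79853.4) = 282.58344 cm/s
v = 0.82 * 282.58344 = 231.7184 cm/s

Final answer: 231.7184 cm/s


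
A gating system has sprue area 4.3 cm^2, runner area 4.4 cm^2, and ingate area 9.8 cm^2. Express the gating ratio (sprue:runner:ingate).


Sprue:Runner:Ingate = 1 : 4.4/4.3 : 9.8/4.3 = 1:1.02:2.28

Answer: 1:1.02:2.28


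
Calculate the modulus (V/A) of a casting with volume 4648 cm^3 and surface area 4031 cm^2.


Formula: Casting Modulus M = V / A
M = 4648 cm^3 / 4031 cm^2 = 1.1531 cm


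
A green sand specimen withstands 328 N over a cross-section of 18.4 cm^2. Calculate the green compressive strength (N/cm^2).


Formula: Compressive Strength = Force / Area
Strength = 328 N / 18.4 cm^2 = 17.8261 N/cm^2

Answer: 17.8261 N/cm^2


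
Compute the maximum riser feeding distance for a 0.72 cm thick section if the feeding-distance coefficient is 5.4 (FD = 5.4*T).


Formula: FD = 5.4 * T  (riser feeding-distance rule)
FD = 5.4 * 0.72 cm = 3.8880 cm


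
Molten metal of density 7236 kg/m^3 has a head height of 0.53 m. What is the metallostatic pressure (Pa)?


Formula: P = rho * g * h
rho * g = 7236 * 9.81 = 70985.16 N/m^3
P = 70985.16 * 0.53 = 37622.1348 Pa

Answer: 37622.1348 Pa


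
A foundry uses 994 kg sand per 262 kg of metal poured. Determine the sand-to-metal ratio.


Formula: Sand-to-Metal Ratio = W_sand / W_metal
Ratio = 994 kg / 262 kg = 3.7939


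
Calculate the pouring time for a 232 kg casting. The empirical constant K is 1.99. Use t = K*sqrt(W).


Formula: t = K * sqrt(W)
sqrt(W) = sqrt(232) = 15.23155
t = 1.99 * 15.23155 = 30.3108 s

30.3108 s


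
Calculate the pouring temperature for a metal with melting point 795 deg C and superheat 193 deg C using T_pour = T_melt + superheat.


Formula: T_pour = T_melt + Superheat
T_pour = 795 + 193 = 988 deg C


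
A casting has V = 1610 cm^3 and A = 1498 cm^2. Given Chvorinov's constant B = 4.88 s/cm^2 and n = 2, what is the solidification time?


Formula: t_s = B * (V/A)^n  (Chvorinov's rule, n=2)
Modulus M = V/A = 1610/1498 = 1.074766 cm
M^2 = 1.074766^2 = 1.155122 cm^2
t_s = 4.88 * 1.155122 = 5.6370 s

Final answer: 5.6370 s


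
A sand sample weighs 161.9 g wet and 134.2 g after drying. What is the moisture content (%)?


Formula: MC = (W_wet - W_dry) / W_wet * 100
Water mass = 161.9 - 134.2 = 27.7 g
MC = 27.7 / 161.9 * 100 = 17.1093%

Final answer: 17.1093%


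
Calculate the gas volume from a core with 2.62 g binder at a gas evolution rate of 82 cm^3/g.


Formula: V_gas = W_binder * gas_evolution_rate
V = 2.62 g * 82 cm^3/g = 214.8400 cm^3

214.8400 cm^3


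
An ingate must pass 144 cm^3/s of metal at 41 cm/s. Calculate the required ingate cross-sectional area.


Formula: A_ingate = Q / v  (continuity equation)
A = 144 cm^3/s / 41 cm/s = 3.5122 cm^2

3.5122 cm^2


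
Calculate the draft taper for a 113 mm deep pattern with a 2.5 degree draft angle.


Formula: taper = depth * tan(draft_angle)
tan(2.5 deg) = 0.0436609
taper = 113 mm * 0.0436609 = 4.9337 mm


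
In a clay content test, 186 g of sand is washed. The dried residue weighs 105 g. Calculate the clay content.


Formula: Clay% = (W_total - W_washed) / W_total * 100
Clay mass = 186 - 105 = 81 g
Clay% = 81 / 186 * 100 = 43.5484%

43.5484%


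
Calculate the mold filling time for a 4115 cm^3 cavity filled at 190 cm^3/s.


Formula: t_fill = V_mold / Q_flow
t = 4115 cm^3 / 190 cm^3/s = 21.6579 s

21.6579 s


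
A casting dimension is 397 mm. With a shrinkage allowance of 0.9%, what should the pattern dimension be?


Formula: L_pattern = L_casting * (1 + shrinkage_rate/100)
Shrinkage factor = 1 + 0.9/100 = 1.009
L_pattern = 397 mm * 1.009 = 400.5730 mm

Final answer: 400.5730 mm


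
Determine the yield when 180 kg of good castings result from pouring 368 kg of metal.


Formula: Casting Yield = (W_good / W_total) * 100
Yield = (180 kg / 368 kg) * 100 = 48.9130%

Final answer: 48.9130%


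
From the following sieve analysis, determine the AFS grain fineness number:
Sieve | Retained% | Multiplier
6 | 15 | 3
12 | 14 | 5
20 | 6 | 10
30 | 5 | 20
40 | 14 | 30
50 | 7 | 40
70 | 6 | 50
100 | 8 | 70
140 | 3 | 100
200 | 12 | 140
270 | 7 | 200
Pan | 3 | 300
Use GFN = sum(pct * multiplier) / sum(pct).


Formula: GFN = sum(pct * multiplier) / sum(pct)
sum(pct * multiplier) = 6115
sum(pct) = 100
GFN = 6115 / 100 = 61.15

61.15


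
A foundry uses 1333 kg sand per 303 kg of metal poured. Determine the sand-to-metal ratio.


Formula: Sand-to-Metal Ratio = W_sand / W_metal
Ratio = 1333 kg / 303 kg = 4.3993


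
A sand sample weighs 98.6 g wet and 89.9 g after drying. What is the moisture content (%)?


Formula: MC = (W_wet - W_dry) / W_wet * 100
Water mass = 98.6 - 89.9 = 8.7 g
MC = 8.7 / 98.6 * 100 = 8.8235%


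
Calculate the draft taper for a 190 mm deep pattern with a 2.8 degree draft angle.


Formula: taper = depth * tan(draft_angle)
tan(2.8 deg) = 0.0489082
taper = 190 mm * 0.0489082 = 9.2926 mm

9.2926 mm


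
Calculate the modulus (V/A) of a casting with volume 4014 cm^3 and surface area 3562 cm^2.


Formula: Casting Modulus M = V / A
M = 4014 cm^3 / 3562 cm^2 = 1.1269 cm

Final answer: 1.1269 cm


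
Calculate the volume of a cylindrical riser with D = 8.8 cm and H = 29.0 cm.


Formula: V = pi * (D/2)^2 * H  (cylinder volume)
Radius = D/2 = 8.8/2 = 4.4 cm
V = pi * 4.4^2 * 29.0 = 1763.8158 cm^3


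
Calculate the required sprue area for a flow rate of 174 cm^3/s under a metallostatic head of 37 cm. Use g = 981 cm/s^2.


Formula: v = sqrt(2*g*h), A = Q/v
Velocity: v = sqrt(2 * 981 * 37) = sqrt(72594) = 269.4327 cm/s
Sprue area: A = Q / v = 174 / 269.4327 = 0.6458 cm^2


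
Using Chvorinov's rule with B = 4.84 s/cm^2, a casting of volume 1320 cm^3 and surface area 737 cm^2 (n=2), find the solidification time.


Formula: t_s = B * (V/A)^n  (Chvorinov's rule, n=2)
Modulus M = V/A = 1320/737 = 1.791045 cm
M^2 = 1.791045^2 = 3.207842 cm^2
t_s = 4.84 * 3.207842 = 15.5260 s

Answer: 15.5260 s


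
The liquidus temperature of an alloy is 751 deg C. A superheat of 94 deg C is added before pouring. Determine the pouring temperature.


Formula: T_pour = T_melt + Superheat
T_pour = 751 + 94 = 845 deg C

Final answer: 845 deg C


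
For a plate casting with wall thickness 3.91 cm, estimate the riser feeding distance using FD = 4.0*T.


Formula: FD = 4.0 * T  (riser feeding-distance rule)
FD = 4.0 * 3.91 cm = 15.6400 cm

Final answer: 15.6400 cm


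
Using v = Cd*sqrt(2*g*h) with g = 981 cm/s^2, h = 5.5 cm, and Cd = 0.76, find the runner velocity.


Formula: v = Cd * sqrt(2 * g * h)  (Torricelli with discharge coefficient)
2*g*h = 2 * 981 * 5.5 = 10791.0 cm^2/s^2
sqrt(10791.0) = 103.87974 cm/s
v = 0.76 * 103.87974 = 78.9486 cm/s

Final answer: 78.9486 cm/s


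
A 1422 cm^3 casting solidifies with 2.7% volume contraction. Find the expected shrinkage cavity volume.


Formula: V_shrink = V_casting * shrinkage_pct / 100
V_shrink = 1422 cm^3 * 2.7 / 100 = 38.3940 cm^3

38.3940 cm^3


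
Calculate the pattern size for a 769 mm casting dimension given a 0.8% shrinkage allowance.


Formula: L_pattern = L_casting * (1 + shrinkage_rate/100)
Shrinkage factor = 1 + 0.8/100 = 1.008
L_pattern = 769 mm * 1.008 = 775.1520 mm

775.1520 mm


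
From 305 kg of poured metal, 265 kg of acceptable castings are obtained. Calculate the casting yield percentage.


Formula: Casting Yield = (W_good / W_total) * 100
Yield = (265 kg / 305 kg) * 100 = 86.8852%

Answer: 86.8852%


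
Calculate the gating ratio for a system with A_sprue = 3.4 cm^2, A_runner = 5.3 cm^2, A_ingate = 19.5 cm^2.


Sprue:Runner:Ingate = 1 : 5.3/3.4 : 19.5/3.4 = 1:1.56:5.74


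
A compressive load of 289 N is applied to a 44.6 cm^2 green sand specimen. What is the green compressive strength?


Formula: Compressive Strength = Force / Area
Strength = 289 N / 44.6 cm^2 = 6.4798 N/cm^2

Answer: 6.4798 N/cm^2


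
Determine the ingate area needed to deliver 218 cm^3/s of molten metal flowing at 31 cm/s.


Formula: A_ingate = Q / v  (continuity equation)
A = 218 cm^3/s / 31 cm/s = 7.0323 cm^2

7.0323 cm^2


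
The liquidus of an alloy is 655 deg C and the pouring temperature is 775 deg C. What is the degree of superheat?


Formula: Superheat = T_pour - T_melt
Superheat = 775 - 655 = 120 deg C

Answer: 120 deg C


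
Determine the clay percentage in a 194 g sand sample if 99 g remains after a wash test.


Formula: Clay% = (W_total - W_washed) / W_total * 100
Clay mass = 194 - 99 = 95 g
Clay% = 95 / 194 * 100 = 48.9691%

48.9691%


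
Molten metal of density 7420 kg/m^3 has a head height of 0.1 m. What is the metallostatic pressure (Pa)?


Formula: P = rho * g * h
rho * g = 7420 * 9.81 = 72790.2 N/m^3
P = 72790.2 * 0.1 = 7279.0200 Pa


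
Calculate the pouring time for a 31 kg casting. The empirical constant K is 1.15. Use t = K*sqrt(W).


Formula: t = K * sqrt(W)
sqrt(W) = sqrt(31) = 5.56776
t = 1.15 * 5.56776 = 6.4029 s

Answer: 6.4029 s


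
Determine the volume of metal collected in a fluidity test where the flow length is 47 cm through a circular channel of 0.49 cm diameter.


Formula: V = pi * (d/2)^2 * L  (cylinder volume)
Radius = 0.49/2 = 0.245 cm
V = pi * 0.245^2 * 47 = 8.8630 cm^3

Final answer: 8.8630 cm^3


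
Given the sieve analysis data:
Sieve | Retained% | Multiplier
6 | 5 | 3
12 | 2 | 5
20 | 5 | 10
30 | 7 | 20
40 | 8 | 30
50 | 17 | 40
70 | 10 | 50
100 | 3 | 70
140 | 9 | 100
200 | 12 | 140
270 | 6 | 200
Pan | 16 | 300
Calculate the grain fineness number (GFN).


Formula: GFN = sum(pct * multiplier) / sum(pct)
sum(pct * multiplier) = 10425
sum(pct) = 100
GFN = 10425 / 100 = 104.25

Answer: 104.25


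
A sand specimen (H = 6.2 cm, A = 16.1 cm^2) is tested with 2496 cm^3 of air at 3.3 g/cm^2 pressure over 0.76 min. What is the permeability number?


Formula: Permeability Number P = (V * H) / (p * A * t)
Numerator: V * H = 2496 * 6.2 = 15475.2
Denominator: p * A * t = 3.3 * 16.1 * 0.76 = 40.3788
P = 15475.2 / 40.3788 = 383.2506

Answer: 383.2506


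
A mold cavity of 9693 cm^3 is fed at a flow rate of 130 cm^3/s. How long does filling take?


Formula: t_fill = V_mold / Q_flow
t = 9693 cm^3 / 130 cm^3/s = 74.5615 s

Final answer: 74.5615 s


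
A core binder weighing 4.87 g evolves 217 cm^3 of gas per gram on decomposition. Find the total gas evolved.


Formula: V_gas = W_binder * gas_evolution_rate
V = 4.87 g * 217 cm^3/g = 1056.7900 cm^3

Final answer: 1056.7900 cm^3


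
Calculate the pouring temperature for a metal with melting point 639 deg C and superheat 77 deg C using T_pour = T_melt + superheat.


Formula: T_pour = T_melt + Superheat
T_pour = 639 + 77 = 716 deg C

716 deg C


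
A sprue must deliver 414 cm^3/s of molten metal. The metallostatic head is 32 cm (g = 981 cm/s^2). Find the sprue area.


Formula: v = sqrt(2*g*h), A = Q/v
Velocity: v = sqrt(2 * 981 * 32) = sqrt(62784) = 250.5674 cm/s
Sprue area: A = Q / v = 414 / 250.5674 = 1.6523 cm^2


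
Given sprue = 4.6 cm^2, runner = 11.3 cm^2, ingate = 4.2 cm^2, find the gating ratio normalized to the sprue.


Sprue:Runner:Ingate = 1 : 11.3/4.6 : 4.2/4.6 = 1:2.46:0.91

1:2.46:0.91


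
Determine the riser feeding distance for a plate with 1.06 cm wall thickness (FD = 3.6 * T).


Formula: FD = 3.6 * T  (riser feeding-distance rule)
FD = 3.6 * 1.06 cm = 3.8160 cm

Final answer: 3.8160 cm


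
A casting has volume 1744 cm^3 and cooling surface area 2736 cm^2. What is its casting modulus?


Formula: Casting Modulus M = V / A
M = 1744 cm^3 / 2736 cm^2 = 0.6374 cm


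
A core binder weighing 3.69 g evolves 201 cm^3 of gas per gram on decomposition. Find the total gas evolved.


Formula: V_gas = W_binder * gas_evolution_rate
V = 3.69 g * 201 cm^3/g = 741.6900 cm^3


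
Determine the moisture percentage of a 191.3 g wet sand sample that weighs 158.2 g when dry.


Formula: MC = (W_wet - W_dry) / W_wet * 100
Water mass = 191.3 - 158.2 = 33.1 g
MC = 33.1 / 191.3 * 100 = 17.3027%

Final answer: 17.3027%


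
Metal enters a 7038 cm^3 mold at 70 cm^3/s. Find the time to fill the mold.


Formula: t_fill = V_mold / Q_flow
t = 7038 cm^3 / 70 cm^3/s = 100.5429 s


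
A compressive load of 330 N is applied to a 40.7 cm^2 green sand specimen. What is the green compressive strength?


Formula: Compressive Strength = Force / Area
Strength = 330 N / 40.7 cm^2 = 8.1081 N/cm^2

Answer: 8.1081 N/cm^2


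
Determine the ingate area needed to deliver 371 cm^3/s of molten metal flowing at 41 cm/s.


Formula: A_ingate = Q / v  (continuity equation)
A = 371 cm^3/s / 41 cm/s = 9.0488 cm^2

Answer: 9.0488 cm^2


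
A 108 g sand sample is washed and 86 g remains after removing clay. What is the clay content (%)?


Formula: Clay% = (W_total - W_washed) / W_total * 100
Clay mass = 108 - 86 = 22 g
Clay% = 22 / 108 * 100 = 20.3704%

20.3704%


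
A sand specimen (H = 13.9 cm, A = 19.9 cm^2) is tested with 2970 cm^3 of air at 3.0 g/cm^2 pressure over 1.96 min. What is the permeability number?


Formula: Permeability Number P = (V * H) / (p * A * t)
Numerator: V * H = 2970 * 13.9 = 41283.0
Denominator: p * A * t = 3.0 * 19.9 * 1.96 = 117.012
P = 41283.0 / 117.012 = 352.8100


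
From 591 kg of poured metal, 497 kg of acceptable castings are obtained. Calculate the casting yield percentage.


Formula: Casting Yield = (W_good / W_total) * 100
Yield = (497 kg / 591 kg) * 100 = 84.0948%

84.0948%


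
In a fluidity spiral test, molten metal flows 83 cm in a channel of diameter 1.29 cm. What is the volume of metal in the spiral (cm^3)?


Formula: V = pi * (d/2)^2 * L  (cylinder volume)
Radius = 1.29/2 = 0.645 cm
V = pi * 0.645^2 * 83 = 108.4794 cm^3


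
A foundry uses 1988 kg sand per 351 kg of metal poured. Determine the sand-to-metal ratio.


Formula: Sand-to-Metal Ratio = W_sand / W_metal
Ratio = 1988 kg / 351 kg = 5.6638

5.6638


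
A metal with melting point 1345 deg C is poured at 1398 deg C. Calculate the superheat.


Formula: Superheat = T_pour - T_melt
Superheat = 1398 - 1345 = 53 deg C

53 deg C


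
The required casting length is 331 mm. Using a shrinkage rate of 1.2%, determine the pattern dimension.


Formula: L_pattern = L_casting * (1 + shrinkage_rate/100)
Shrinkage factor = 1 + 1.2/100 = 1.012
L_pattern = 331 mm * 1.012 = 334.9720 mm

Final answer: 334.9720 mm


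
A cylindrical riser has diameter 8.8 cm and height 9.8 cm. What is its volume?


Formula: V = pi * (D/2)^2 * H  (cylinder volume)
Radius = D/2 = 8.8/2 = 4.4 cm
V = pi * 4.4^2 * 9.8 = 596.0481 cm^3

Answer: 596.0481 cm^3


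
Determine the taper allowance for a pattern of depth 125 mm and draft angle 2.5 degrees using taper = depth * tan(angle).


Formula: taper = depth * tan(draft_angle)
tan(2.5 deg) = 0.0436609
taper = 125 mm * 0.0436609 = 5.4576 mm

5.4576 mm


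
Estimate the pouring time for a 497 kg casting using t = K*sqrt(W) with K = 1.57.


Formula: t = K * sqrt(W)
sqrt(W) = sqrt(497) = 22.29350
t = 1.57 * 22.29350 = 35.0008 s

Final answer: 35.0008 s


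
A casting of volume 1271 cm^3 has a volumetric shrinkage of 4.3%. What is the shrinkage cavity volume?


Formula: V_shrink = V_casting * shrinkage_pct / 100
V_shrink = 1271 cm^3 * 4.3 / 100 = 54.6530 cm^3


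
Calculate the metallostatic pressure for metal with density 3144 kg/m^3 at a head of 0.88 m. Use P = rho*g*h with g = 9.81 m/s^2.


Formula: P = rho * g * h
rho * g = 3144 * 9.81 = 30842.64 N/m^3
P = 30842.64 * 0.88 = 27141.5232 Pa

Answer: 27141.5232 Pa


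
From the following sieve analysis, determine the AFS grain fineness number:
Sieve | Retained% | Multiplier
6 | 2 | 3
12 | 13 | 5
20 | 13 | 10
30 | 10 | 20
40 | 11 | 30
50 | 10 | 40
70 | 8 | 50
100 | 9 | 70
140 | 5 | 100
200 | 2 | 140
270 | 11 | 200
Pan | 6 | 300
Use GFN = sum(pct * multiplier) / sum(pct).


Formula: GFN = sum(pct * multiplier) / sum(pct)
sum(pct * multiplier) = 6941
sum(pct) = 100
GFN = 6941 / 100 = 69.41

69.41


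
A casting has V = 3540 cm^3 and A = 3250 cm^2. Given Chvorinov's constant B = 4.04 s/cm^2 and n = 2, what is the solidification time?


Formula: t_s = B * (V/A)^n  (Chvorinov's rule, n=2)
Modulus M = V/A = 3540/3250 = 1.089231 cm
M^2 = 1.089231^2 = 1.186424 cm^2
t_s = 4.04 * 1.186424 = 4.7932 s

4.7932 s


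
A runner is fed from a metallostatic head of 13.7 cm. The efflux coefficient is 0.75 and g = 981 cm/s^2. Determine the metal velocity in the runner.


Formula: v = Cd * sqrt(2 * g * h)  (Torricelli with discharge coefficient)
2*g*h = 2 * 981 * 13.7 = 26879.4 cm^2/s^2
sqrt(26879.4) = 163.94938 cm/s
v = 0.75 * 163.94938 = 122.9620 cm/s

Final answer: 122.9620 cm/s


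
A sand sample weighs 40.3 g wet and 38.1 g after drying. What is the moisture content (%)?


Formula: MC = (W_wet - W_dry) / W_wet * 100
Water mass = 40.3 - 38.1 = 2.2 g
MC = 2.2 / 40.3 * 100 = 5.4591%

Answer: 5.4591%


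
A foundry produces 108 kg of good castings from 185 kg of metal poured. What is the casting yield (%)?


Formula: Casting Yield = (W_good / W_total) * 100
Yield = (108 kg / 185 kg) * 100 = 58.3784%


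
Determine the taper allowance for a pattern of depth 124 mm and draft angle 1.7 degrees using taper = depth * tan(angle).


Formula: taper = depth * tan(draft_angle)
tan(1.7 deg) = 0.0296793
taper = 124 mm * 0.0296793 = 3.6802 mm


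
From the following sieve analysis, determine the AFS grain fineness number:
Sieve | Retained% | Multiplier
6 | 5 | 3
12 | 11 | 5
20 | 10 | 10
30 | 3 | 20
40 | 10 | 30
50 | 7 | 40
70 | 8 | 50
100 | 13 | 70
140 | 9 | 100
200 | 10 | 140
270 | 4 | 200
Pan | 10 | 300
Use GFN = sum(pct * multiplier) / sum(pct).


Formula: GFN = sum(pct * multiplier) / sum(pct)
sum(pct * multiplier) = 8220
sum(pct) = 100
GFN = 8220 / 100 = 82.20

82.20


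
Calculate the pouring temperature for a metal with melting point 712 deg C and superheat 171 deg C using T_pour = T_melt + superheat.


Formula: T_pour = T_melt + Superheat
T_pour = 712 + 171 = 883 deg C

883 deg C


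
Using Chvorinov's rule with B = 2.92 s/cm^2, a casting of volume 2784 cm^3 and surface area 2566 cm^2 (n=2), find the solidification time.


Formula: t_s = B * (V/A)^n  (Chvorinov's rule, n=2)
Modulus M = V/A = 2784/2566 = 1.084957 cm
M^2 = 1.084957^2 = 1.177132 cm^2
t_s = 2.92 * 1.177132 = 3.4372 s

3.4372 s


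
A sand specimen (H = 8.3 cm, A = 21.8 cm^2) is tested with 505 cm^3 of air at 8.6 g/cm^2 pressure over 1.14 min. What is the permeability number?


Formula: Permeability Number P = (V * H) / (p * A * t)
Numerator: V * H = 505 * 8.3 = 4191.5
Denominator: p * A * t = 8.6 * 21.8 * 1.14 = 213.7272
P = 4191.5 / 213.7272 = 19.6114


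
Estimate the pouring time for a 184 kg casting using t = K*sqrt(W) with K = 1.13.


Formula: t = K * sqrt(W)
sqrt(W) = sqrt(184) = 13.56466
t = 1.13 * 13.56466 = 15.3281 s


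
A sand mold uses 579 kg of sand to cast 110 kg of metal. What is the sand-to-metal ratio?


Formula: Sand-to-Metal Ratio = W_sand / W_metal
Ratio = 579 kg / 110 kg = 5.2636

Answer: 5.2636


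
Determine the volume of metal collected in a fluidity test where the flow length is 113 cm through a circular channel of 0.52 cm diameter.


Formula: V = pi * (d/2)^2 * L  (cylinder volume)
Radius = 0.52/2 = 0.26 cm
V = pi * 0.26^2 * 113 = 23.9980 cm^3

23.9980 cm^3


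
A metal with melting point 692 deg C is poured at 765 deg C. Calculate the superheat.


Formula: Superheat = T_pour - T_melt
Superheat = 765 - 692 = 73 deg C

Final answer: 73 deg C


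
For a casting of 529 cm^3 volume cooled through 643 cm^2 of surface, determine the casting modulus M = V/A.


Formula: Casting Modulus M = V / A
M = 529 cm^3 / 643 cm^2 = 0.8227 cm

Answer: 0.8227 cm


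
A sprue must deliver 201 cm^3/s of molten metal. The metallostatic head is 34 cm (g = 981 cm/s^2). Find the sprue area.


Formula: v = sqrt(2*g*h), A = Q/v
Velocity: v = sqrt(2 * 981 * 34) = sqrt(66708) = 258.2789 cm/s
Sprue area: A = Q / v = 201 / 258.2789 = 0.7782 cm^2

Final answer: 0.7782 cm^2


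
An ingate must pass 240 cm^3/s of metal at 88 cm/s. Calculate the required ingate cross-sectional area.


Formula: A_ingate = Q / v  (continuity equation)
A = 240 cm^3/s / 88 cm/s = 2.7273 cm^2


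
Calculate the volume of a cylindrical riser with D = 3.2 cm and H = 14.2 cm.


Formula: V = pi * (D/2)^2 * H  (cylinder volume)
Radius = D/2 = 3.2/2 = 1.6 cm
V = pi * 1.6^2 * 14.2 = 114.2032 cm^3


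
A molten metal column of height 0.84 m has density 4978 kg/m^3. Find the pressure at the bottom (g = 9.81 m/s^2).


Formula: P = rho * g * h
rho * g = 4978 * 9.81 = 48834.18 N/m^3
P = 48834.18 * 0.84 = 41020.7112 Pa

Final answer: 41020.7112 Pa


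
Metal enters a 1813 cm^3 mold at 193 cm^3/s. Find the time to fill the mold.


Formula: t_fill = V_mold / Q_flow
t = 1813 cm^3 / 193 cm^3/s = 9.3938 s

Answer: 9.3938 s


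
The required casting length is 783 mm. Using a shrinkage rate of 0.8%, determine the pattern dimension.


Formula: L_pattern = L_casting * (1 + shrinkage_rate/100)
Shrinkage factor = 1 + 0.8/100 = 1.008
L_pattern = 783 mm * 1.008 = 789.2640 mm

Answer: 789.2640 mm


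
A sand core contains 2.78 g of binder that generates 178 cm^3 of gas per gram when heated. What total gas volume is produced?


Formula: V_gas = W_binder * gas_evolution_rate
V = 2.78 g * 178 cm^3/g = 494.8400 cm^3


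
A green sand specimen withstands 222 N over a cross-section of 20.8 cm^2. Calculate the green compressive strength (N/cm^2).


Formula: Compressive Strength = Force / Area
Strength = 222 N / 20.8 cm^2 = 10.6731 N/cm^2

Answer: 10.6731 N/cm^2


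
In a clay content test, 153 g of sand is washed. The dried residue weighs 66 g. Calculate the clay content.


Formula: Clay% = (W_total - W_washed) / W_total * 100
Clay mass = 153 - 66 = 87 g
Clay% = 87 / 153 * 100 = 56.8627%

Final answer: 56.8627%


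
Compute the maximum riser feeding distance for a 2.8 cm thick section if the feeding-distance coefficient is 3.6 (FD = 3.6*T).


Formula: FD = 3.6 * T  (riser feeding-distance rule)
FD = 3.6 * 2.8 cm = 10.0800 cm

Final answer: 10.0800 cm


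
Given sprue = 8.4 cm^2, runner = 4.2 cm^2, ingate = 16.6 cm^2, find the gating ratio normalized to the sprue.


Sprue:Runner:Ingate = 1 : 4.2/8.4 : 16.6/8.4 = 1:0.50:1.98

Final answer: 1:0.50:1.98


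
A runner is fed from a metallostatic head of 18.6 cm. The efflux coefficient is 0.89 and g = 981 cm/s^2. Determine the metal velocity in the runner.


Formula: v = Cd * sqrt(2 * g * h)  (Torricelli with discharge coefficient)
2*g*h = 2 * 981 * 18.6 = 36493.2 cm^2/s^2
sqrt(36493.2) = 191.03193 cm/s
v = 0.89 * 191.03193 = 170.0184 cm/s

Answer: 170.0184 cm/s


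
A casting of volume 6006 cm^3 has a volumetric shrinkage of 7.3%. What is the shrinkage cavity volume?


Formula: V_shrink = V_casting * shrinkage_pct / 100
V_shrink = 6006 cm^3 * 7.3 / 100 = 438.4380 cm^3

438.4380 cm^3


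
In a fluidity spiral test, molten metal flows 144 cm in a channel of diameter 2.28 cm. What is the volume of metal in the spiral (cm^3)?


Formula: V = pi * (d/2)^2 * L  (cylinder volume)
Radius = 2.28/2 = 1.14 cm
V = pi * 1.14^2 * 144 = 587.9252 cm^3

Final answer: 587.9252 cm^3


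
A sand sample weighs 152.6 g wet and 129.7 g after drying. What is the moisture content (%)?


Formula: MC = (W_wet - W_dry) / W_wet * 100
Water mass = 152.6 - 129.7 = 22.9 g
MC = 22.9 / 152.6 * 100 = 15.0066%

Final answer: 15.0066%


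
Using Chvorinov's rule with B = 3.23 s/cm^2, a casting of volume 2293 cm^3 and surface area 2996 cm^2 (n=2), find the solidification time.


Formula: t_s = B * (V/A)^n  (Chvorinov's rule, n=2)
Modulus M = V/A = 2293/2996 = 0.765354 cm
M^2 = 0.765354^2 = 0.585767 cm^2
t_s = 3.23 * 0.585767 = 1.8920 s

1.8920 s


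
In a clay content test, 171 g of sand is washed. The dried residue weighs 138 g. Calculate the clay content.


Formula: Clay% = (W_total - W_washed) / W_total * 100
Clay mass = 171 - 138 = 33 g
Clay% = 33 / 171 * 100 = 19.2982%

19.2982%


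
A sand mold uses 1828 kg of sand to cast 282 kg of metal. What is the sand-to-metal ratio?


Formula: Sand-to-Metal Ratio = W_sand / W_metal
Ratio = 1828 kg / 282 kg = 6.4823

Answer: 6.4823


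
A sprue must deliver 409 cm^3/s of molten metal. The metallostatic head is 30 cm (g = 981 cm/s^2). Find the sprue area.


Formula: v = sqrt(2*g*h), A = Q/v
Velocity: v = sqrt(2 * 981 * 30) = sqrt(58860) = 242.6108 cm/s
Sprue area: A = Q / v = 409 / 242.6108 = 1.6858 cm^2

1.6858 cm^2
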